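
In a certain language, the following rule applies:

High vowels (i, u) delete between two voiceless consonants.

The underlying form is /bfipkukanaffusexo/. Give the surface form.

/i/ is a high vowel flanked by voiceless consonants /f/ and /p/, so it deletes.
/u/ is a high vowel flanked by voiceless consonants /k/ and /k/, so it deletes.
/u/ is a high vowel flanked by voiceless consonants /f/ and /s/, so it deletes.
Surface form: [bfpkkanaffsexo].

bfpkkanaffsexo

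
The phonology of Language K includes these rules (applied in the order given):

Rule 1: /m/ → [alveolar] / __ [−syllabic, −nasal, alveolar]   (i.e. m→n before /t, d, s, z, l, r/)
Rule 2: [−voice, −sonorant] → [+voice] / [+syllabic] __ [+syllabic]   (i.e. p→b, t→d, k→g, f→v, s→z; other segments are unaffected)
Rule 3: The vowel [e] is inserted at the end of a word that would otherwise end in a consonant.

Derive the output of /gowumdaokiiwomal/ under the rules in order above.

gowundaogiiwomale

Rule 1 (nasal place assimilation): /m/ precedes the alveolar consonant /d/, so it assimilates in place to [n]. /gowumdaokiiwomal/ → gowundaokiiwomal.
Rule 2 (intervocalic voicing): /k/ is a voiceless obstruent between vowels /o/ and /i/, so it voices to [g]. /gowundaokiiwomal/ → gowundaogiiwomal.
Rule 3 (final e-epenthesis): the form ends in the consonant /l/, so [e] is inserted word-finally. /gowundaogiiwomal/ → gowundaogiiwomale.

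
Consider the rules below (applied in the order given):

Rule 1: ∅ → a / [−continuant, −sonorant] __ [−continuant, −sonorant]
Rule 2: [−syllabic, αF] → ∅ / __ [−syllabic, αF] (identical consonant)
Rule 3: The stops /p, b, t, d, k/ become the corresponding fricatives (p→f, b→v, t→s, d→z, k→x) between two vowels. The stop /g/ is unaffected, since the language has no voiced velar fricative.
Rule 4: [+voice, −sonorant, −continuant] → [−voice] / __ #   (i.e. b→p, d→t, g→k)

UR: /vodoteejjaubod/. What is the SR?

Rule 1 (stop-cluster a-epenthesis): no segment meets the environment; /vodoteejjaubod/ is unchanged.
Rule 2 (degemination): /jj/ is a geminate; the first /j/ deletes. /vodoteejjaubod/ → vodoteejaubod.
Rule 3 (intervocalic spirantization): /d/ is a stop between vowels /o/ and /o/, so it spirantizes to the fricative [z]. /t/ is a stop between vowels /o/ and /e/, so it spirantizes to the fricative [s]. /b/ is a stop between vowels /u/ and /o/, so it spirantizes to the fricative [v]. /vodoteejaubod/ → vozoseejauvod.
Rule 4 (final devoicing): /d/ is a voiced stop in word-final position, so it devoices to [t]. /vozoseejauvod/ → vozoseejauvot.

vozoseejauvot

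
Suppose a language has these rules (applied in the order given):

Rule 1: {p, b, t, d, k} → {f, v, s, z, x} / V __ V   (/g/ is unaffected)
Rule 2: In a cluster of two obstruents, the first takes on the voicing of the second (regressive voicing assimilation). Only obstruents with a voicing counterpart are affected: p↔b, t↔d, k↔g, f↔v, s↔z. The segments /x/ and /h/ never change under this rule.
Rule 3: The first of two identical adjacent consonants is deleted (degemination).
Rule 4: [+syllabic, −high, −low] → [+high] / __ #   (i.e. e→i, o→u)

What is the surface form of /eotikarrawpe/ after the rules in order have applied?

Rule 1 (intervocalic spirantization): /t/ is a stop between vowels /o/ and /i/, so it spirantizes to the fricative [s]. /k/ is a stop between vowels /i/ and /a/, so it spirantizes to the fricative [x]. /eotikarrawpe/ → eosixarrawpe.
Rule 2 (regressive voicing assimilation): no segment meets the environment; /eosixarrawpe/ is unchanged.
Rule 3 (degemination): /rr/ is a geminate; the first /r/ deletes. /eosixarrawpe/ → eosixarawpe.
Rule 4 (final vowel raising): /e/ is a mid vowel in word-final position, so it raises to [i]. /eosixarawpe/ → eosixarawpi.

eosixarawpi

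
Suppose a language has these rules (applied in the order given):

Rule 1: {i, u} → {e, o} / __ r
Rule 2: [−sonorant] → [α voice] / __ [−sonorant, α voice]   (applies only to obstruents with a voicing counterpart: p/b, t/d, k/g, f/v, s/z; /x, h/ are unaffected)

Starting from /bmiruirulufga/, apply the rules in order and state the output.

Rule 1 (pre-rhotic lowering): /i/ is a high vowel immediately before /r/, so it lowers to [e]. /i/ is a high vowel immediately before /r/, so it lowers to [e]. /bmiruirulufga/ → bmeruerulufga.
Rule 2 (regressive voicing assimilation): /f/ precedes the voiced obstruent /g/, so it voices to [v] by assimilation. /bmeruerulufga/ → bmerueruluvga.

bmerueruluvga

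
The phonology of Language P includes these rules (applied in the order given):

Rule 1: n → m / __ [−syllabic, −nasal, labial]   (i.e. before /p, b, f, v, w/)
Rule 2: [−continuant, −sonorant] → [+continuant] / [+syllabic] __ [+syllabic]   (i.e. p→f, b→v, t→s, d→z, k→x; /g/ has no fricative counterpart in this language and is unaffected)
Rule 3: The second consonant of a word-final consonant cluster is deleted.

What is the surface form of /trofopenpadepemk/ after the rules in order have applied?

Rule 1 (nasal place assimilation): /n/ precedes the labial consonant /p/, so it assimilates in place to [m]. /trofopenpadepemk/ → trofopempadepemk.
Rule 2 (intervocalic spirantization): /p/ is a stop between vowels /o/ and /e/, so it spirantizes to the fricative [f]. /d/ is a stop between vowels /a/ and /e/, so it spirantizes to the fricative [z]. /p/ is a stop between vowels /e/ and /e/, so it spirantizes to the fricative [f]. /trofopempadepemk/ → trofofempazefemk.
Rule 3 (final cluster simplification): /k/ is the second consonant of a word-final cluster /mk/, so it deletes. /trofofempazefemk/ → trofofempazefem.

trofofempazefem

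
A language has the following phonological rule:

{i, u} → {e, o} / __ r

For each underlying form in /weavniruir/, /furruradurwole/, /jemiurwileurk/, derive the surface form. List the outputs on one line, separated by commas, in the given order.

weavneruer, forroradorwole, jemiorwileork

/weavniruir/: /i/ is a high vowel immediately before /r/, so it lowers to [e]. /i/ is a high vowel immediately before /r/, so it lowers to [e]. → [weavneruer].
/furruradurwole/: /u/ is a high vowel immediately before /r/, so it lowers to [o]. /u/ is a high vowel immediately before /r/, so it lowers to [o]. /u/ is a high vowel immediately before /r/, so it lowers to [o]. → [forroradorwole].
/jemiurwileurk/: /u/ is a high vowel immediately before /r/, so it lowers to [o]. /u/ is a high vowel immediately before /r/, so it lowers to [o]. → [jemiorwileork].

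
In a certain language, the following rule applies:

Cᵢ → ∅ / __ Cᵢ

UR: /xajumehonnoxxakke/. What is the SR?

/nn/ is a geminate; the first /n/ deletes.
/xx/ is a geminate; the first /x/ deletes.
/kk/ is a geminate; the first /k/ deletes.
The other instances of /x/, /j/, /m/, /h/, /n/, /k/ do not occur in the required environment and remain unchanged.
Surface form: [xajumehonoxake].

xajumehonoxake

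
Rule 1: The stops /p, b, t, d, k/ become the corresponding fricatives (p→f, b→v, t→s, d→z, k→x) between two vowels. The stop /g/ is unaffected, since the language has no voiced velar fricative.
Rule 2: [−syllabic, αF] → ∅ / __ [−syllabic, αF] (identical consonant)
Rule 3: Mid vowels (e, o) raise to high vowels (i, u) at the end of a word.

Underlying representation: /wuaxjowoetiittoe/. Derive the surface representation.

Rule 1 (intervocalic spirantization): /t/ is a stop between vowels /e/ and /i/, so it spirantizes to the fricative [s]. /wuaxjowoetiittoe/ → wuaxjowoesiittoe.
Rule 2 (degemination): /tt/ is a geminate; the first /t/ deletes. /wuaxjowoesiittoe/ → wuaxjowoesiitoe.
Rule 3 (final vowel raising): /e/ is a mid vowel in word-final position, so it raises to [i]. /wuaxjowoesiitoe/ → wuaxjowoesiitoi.

wuaxjowoesiitoi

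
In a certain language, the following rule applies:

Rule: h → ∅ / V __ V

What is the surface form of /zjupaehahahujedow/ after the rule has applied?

/h/ occurs between vowels /e/ and /a/, so it deletes.
/h/ occurs between vowels /a/ and /a/, so it deletes.
/h/ occurs between vowels /a/ and /u/, so it deletes.
Surface form: [zjupaeaaujedow].

zjupaeaaujedow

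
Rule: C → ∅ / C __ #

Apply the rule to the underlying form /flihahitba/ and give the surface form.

No segment of /flihahitba/ meets the structural description of the rule, so the form surfaces unchanged.

flihahitba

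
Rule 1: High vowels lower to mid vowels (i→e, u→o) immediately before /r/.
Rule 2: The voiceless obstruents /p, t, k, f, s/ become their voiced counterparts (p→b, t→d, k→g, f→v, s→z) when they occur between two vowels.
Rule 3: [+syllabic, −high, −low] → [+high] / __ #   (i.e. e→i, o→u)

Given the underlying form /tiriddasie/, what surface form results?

teriddazii

Rule 1 (pre-rhotic lowering): /i/ is a high vowel immediately before /r/, so it lowers to [e]. /tiriddasie/ → teriddasie.
Rule 2 (intervocalic voicing): /s/ is a voiceless obstruent between vowels /a/ and /i/, so it voices to [z]. /teriddasie/ → teriddazie.
Rule 3 (final vowel raising): /e/ is a mid vowel in word-final position, so it raises to [i]. /teriddazie/ → teriddazii.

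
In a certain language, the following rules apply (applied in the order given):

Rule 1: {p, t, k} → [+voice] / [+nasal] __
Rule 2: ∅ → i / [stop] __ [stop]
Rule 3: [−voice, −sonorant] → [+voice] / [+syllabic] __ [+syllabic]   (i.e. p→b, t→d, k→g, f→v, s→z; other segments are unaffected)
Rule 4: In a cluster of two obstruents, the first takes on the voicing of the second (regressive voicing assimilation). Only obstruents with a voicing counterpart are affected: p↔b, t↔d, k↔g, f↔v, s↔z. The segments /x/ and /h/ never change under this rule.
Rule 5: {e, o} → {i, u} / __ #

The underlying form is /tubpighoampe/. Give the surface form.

tubibikhoambi

Rule 1 (post-nasal voicing): /p/ is a voiceless stop immediately after the nasal /m/, so it voices to [b]. /tubpighoampe/ → tubpighoambe.
Rule 2 (stop-cluster i-epenthesis): /b/ and /p/ form a stop–stop cluster, so [i] is inserted between them. /tubpighoambe/ → tubipighoambe.
Rule 3 (intervocalic voicing): /p/ is a voiceless obstruent between vowels /i/ and /i/, so it voices to [b]. /tubipighoambe/ → tubibighoambe.
Rule 4 (regressive voicing assimilation): /g/ precedes the voiceless obstruent /h/, so it devoices to [k] by assimilation. /tubibighoambe/ → tubibikhoambe.
Rule 5 (final vowel raising): /e/ is a mid vowel in word-final position, so it raises to [i]. /tubibikhoambe/ → tubibikhoambi.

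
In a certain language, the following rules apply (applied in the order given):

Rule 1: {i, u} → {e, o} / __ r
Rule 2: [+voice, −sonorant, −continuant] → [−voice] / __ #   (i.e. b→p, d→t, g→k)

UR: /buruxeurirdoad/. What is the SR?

boruxeorerdoat

Rule 1 (pre-rhotic lowering): /u/ is a high vowel immediately before /r/, so it lowers to [o]. /u/ is a high vowel immediately before /r/, so it lowers to [o]. /i/ is a high vowel immediately before /r/, so it lowers to [e]. /buruxeurirdoad/ → boruxeorerdoad.
Rule 2 (final devoicing): /d/ is a voiced stop in word-final position, so it devoices to [t]. /boruxeorerdoad/ → boruxeorerdoat.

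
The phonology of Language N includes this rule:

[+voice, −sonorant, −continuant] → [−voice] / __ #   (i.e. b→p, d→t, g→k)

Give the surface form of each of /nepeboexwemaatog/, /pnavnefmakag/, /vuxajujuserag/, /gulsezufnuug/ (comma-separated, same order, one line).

nepeboexwemaatok, pnavnefmakak, vuxajujuserak, gulsezufnuuk

/nepeboexwemaatog/: /g/ is a voiced stop in word-final position, so it devoices to [k]. → [nepeboexwemaatok].
/pnavnefmakag/: /g/ is a voiced stop in word-final position, so it devoices to [k]. → [pnavnefmakak].
/vuxajujuserag/: /g/ is a voiced stop in word-final position, so it devoices to [k]. → [vuxajujuserak].
/gulsezufnuug/: /g/ is a voiced stop in word-final position, so it devoices to [k]. → [gulsezufnuuk].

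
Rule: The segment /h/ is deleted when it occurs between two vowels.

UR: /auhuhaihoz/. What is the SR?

auuaioz

/h/ occurs between vowels /u/ and /u/, so it deletes.
/h/ occurs between vowels /u/ and /a/, so it deletes.
/h/ occurs between vowels /i/ and /o/, so it deletes.
Surface form: [auuaioz].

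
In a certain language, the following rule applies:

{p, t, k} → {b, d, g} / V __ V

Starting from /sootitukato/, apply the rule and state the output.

/t/ is a voiceless stop between vowels /o/ and /i/, so it voices to [d].
/t/ is a voiceless stop between vowels /i/ and /u/, so it voices to [d].
/k/ is a voiceless stop between vowels /u/ and /a/, so it voices to [g].
/t/ is a voiceless stop between vowels /a/ and /o/, so it voices to [d].
Surface form: [soodidugado].

soodidugado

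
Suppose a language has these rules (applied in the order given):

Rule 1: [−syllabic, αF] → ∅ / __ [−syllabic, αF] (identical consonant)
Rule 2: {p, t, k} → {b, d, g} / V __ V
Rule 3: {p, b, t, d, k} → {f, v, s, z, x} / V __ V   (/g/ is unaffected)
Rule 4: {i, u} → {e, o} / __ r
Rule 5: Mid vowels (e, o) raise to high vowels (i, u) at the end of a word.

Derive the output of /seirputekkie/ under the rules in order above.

seerpuzegii

Rule 1 (degemination): /kk/ is a geminate; the first /k/ deletes. /seirputekkie/ → seirputekie.
Rule 2 (intervocalic voicing): /t/ is a voiceless stop between vowels /u/ and /e/, so it voices to [d]. /k/ is a voiceless stop between vowels /e/ and /i/, so it voices to [g]. /seirputekie/ → seirpudegie.
Rule 3 (intervocalic spirantization): /d/ is a stop between vowels /u/ and /e/, so it spirantizes to the fricative [z]. /seirpudegie/ → seirpuzegie.
Rule 4 (pre-rhotic lowering): /i/ is a high vowel immediately before /r/, so it lowers to [e]. /seirpuzegie/ → seerpuzegie.
Rule 5 (final vowel raising): /e/ is a mid vowel in word-final position, so it raises to [i]. /seerpuzegie/ → seerpuzegii.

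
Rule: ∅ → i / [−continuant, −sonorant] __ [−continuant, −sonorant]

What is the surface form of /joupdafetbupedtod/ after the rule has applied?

joupidafetibupeditod

/p/ and /d/ form a stop–stop cluster, so [i] is inserted between them.
/t/ and /b/ form a stop–stop cluster, so [i] is inserted between them.
/d/ and /t/ form a stop–stop cluster, so [i] is inserted between them.
Surface form: [joupidafetibupeditod].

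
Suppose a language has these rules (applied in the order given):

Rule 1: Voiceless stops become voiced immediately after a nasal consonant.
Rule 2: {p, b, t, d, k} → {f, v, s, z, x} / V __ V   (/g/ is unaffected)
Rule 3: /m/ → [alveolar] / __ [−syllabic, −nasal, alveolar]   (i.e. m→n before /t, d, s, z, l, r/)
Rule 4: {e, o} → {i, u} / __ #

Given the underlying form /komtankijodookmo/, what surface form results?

kondangijozookmu

Rule 1 (post-nasal voicing): /t/ is a voiceless stop immediately after the nasal /m/, so it voices to [d]. /k/ is a voiceless stop immediately after the nasal /n/, so it voices to [g]. /komtankijodookmo/ → komdangijodookmo.
Rule 2 (intervocalic spirantization): /d/ is a stop between vowels /o/ and /o/, so it spirantizes to the fricative [z]. /komdangijodookmo/ → komdangijozookmo.
Rule 3 (nasal place assimilation): /m/ precedes the alveolar consonant /d/, so it assimilates in place to [n]. /komdangijozookmo/ → kondangijozookmo.
Rule 4 (final vowel raising): /o/ is a mid vowel in word-final position, so it raises to [u]. /kondangijozookmo/ → kondangijozookmu.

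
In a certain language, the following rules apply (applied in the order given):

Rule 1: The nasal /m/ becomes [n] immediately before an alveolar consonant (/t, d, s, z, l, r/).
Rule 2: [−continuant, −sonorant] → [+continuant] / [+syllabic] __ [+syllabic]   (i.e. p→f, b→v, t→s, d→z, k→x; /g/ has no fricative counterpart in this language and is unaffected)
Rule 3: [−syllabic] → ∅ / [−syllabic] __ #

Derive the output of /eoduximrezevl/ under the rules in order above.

eozuxinrezev

Rule 1 (nasal place assimilation): /m/ precedes the alveolar consonant /r/, so it assimilates in place to [n]. /eoduximrezevl/ → eoduxinrezevl.
Rule 2 (intervocalic spirantization): /d/ is a stop between vowels /o/ and /u/, so it spirantizes to the fricative [z]. /eoduxinrezevl/ → eozuxinrezevl.
Rule 3 (final cluster simplification): /l/ is the second consonant of a word-final cluster /vl/, so it deletes. /eozuxinrezevl/ → eozuxinrezev.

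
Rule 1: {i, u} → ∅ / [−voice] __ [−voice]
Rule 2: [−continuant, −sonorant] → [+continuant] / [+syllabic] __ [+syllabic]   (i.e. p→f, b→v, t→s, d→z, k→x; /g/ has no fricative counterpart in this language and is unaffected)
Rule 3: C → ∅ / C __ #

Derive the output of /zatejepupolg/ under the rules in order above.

zasejeppol

Rule 1 (high vowel syncope): /u/ is a high vowel flanked by voiceless consonants /p/ and /p/, so it deletes. /zatejepupolg/ → zatejeppolg.
Rule 2 (intervocalic spirantization): /t/ is a stop between vowels /a/ and /e/, so it spirantizes to the fricative [s]. /zatejeppolg/ → zasejeppolg.
Rule 3 (final cluster simplification): /g/ is the second consonant of a word-final cluster /lg/, so it deletes. /zasejeppolg/ → zasejeppol.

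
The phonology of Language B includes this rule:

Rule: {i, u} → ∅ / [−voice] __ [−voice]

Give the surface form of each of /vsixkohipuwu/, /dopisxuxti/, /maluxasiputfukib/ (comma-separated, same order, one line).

/vsixkohipuwu/: /i/ is a high vowel flanked by voiceless consonants /s/ and /x/, so it deletes. /i/ is a high vowel flanked by voiceless consonants /h/ and /p/, so it deletes. → [vsxkohpuwu].
/dopisxuxti/: /i/ is a high vowel flanked by voiceless consonants /p/ and /s/, so it deletes. /u/ is a high vowel flanked by voiceless consonants /x/ and /x/, so it deletes. → [dopsxxti].
/maluxasiputfukib/: /i/ is a high vowel flanked by voiceless consonants /s/ and /p/, so it deletes. /u/ is a high vowel flanked by voiceless consonants /p/ and /t/, so it deletes. /u/ is a high vowel flanked by voiceless consonants /f/ and /k/, so it deletes. → [maluxasptfkib].

vsxkohpuwu, dopsxxti, maluxasptfkib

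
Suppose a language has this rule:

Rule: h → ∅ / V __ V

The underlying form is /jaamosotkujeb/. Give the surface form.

jaamosotkujeb

No segment of /jaamosotkujeb/ meets the structural description of the rule, so the form surfaces unchanged.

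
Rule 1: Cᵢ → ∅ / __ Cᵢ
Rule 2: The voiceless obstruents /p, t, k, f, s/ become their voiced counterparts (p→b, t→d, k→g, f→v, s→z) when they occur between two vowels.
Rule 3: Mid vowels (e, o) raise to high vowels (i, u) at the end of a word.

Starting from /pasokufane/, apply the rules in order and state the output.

pazoguvani

Rule 1 (degemination): no segment meets the environment; /pasokufane/ is unchanged.
Rule 2 (intervocalic voicing): /s/ is a voiceless obstruent between vowels /a/ and /o/, so it voices to [z]. /k/ is a voiceless obstruent between vowels /o/ and /u/, so it voices to [g]. /f/ is a voiceless obstruent between vowels /u/ and /a/, so it voices to [v]. /pasokufane/ → pazoguvane.
Rule 3 (final vowel raising): /e/ is a mid vowel in word-final position, so it raises to [i]. /pazoguvane/ → pazoguvani.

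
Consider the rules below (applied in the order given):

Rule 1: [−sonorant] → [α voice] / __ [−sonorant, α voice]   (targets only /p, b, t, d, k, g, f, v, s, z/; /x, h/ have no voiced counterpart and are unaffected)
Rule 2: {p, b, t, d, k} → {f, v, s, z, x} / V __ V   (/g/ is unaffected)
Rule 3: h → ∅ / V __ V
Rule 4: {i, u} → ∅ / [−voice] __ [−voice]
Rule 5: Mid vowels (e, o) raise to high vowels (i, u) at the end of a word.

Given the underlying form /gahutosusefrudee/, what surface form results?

Rule 1 (regressive voicing assimilation): no segment meets the environment; /gahutosusefrudee/ is unchanged.
Rule 2 (intervocalic spirantization): /t/ is a stop between vowels /u/ and /o/, so it spirantizes to the fricative [s]. /d/ is a stop between vowels /u/ and /e/, so it spirantizes to the fricative [z]. /gahutosusefrudee/ → gahusosusefruzee.
Rule 3 (intervocalic h-deletion): /h/ occurs between vowels /a/ and /u/, so it deletes. /gahusosusefruzee/ → gausosusefruzee.
Rule 4 (high vowel syncope): /u/ is a high vowel flanked by voiceless consonants /s/ and /s/, so it deletes. /gausosusefruzee/ → gausossefruzee.
Rule 5 (final vowel raising): /e/ is a mid vowel in word-final position, so it raises to [i]. /gausossefruzee/ → gausossefruzei.

gausossefruzei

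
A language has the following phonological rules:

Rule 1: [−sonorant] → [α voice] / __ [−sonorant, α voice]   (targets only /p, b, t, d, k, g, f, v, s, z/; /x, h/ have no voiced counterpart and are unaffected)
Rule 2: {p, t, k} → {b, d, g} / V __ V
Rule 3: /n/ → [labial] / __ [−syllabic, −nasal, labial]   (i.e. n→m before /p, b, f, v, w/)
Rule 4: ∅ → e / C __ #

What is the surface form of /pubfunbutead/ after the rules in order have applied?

Rule 1 (regressive voicing assimilation): /b/ precedes the voiceless obstruent /f/, so it devoices to [p] by assimilation. /pubfunbutead/ → pupfunbutead.
Rule 2 (intervocalic voicing): /t/ is a voiceless stop between vowels /u/ and /e/, so it voices to [d]. /pupfunbutead/ → pupfunbudead.
Rule 3 (nasal place assimilation): /n/ precedes the labial consonant /b/, so it assimilates in place to [m]. /pupfunbudead/ → pupfumbudead.
Rule 4 (final e-epenthesis): the form ends in the consonant /d/, so [e] is inserted word-finally. /pupfumbudead/ → pupfumbudeade.

pupfumbudeade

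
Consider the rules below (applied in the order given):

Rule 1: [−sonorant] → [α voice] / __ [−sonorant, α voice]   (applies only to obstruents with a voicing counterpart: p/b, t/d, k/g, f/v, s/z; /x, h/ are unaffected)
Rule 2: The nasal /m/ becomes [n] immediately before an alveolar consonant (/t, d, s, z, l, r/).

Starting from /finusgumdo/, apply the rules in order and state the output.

finuzgundo

Rule 1 (regressive voicing assimilation): /s/ precedes the voiced obstruent /g/, so it voices to [z] by assimilation. /finusgumdo/ → finuzgumdo.
Rule 2 (nasal place assimilation): /m/ precedes the alveolar consonant /d/, so it assimilates in place to [n]. /finuzgumdo/ → finuzgundo.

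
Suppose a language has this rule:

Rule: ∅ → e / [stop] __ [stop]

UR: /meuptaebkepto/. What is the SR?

/p/ and /t/ form a stop–stop cluster, so [e] is inserted between them.
/b/ and /k/ form a stop–stop cluster, so [e] is inserted between them.
/p/ and /t/ form a stop–stop cluster, so [e] is inserted between them.
Surface form: [meupetaebekepeto].

meupetaebekepeto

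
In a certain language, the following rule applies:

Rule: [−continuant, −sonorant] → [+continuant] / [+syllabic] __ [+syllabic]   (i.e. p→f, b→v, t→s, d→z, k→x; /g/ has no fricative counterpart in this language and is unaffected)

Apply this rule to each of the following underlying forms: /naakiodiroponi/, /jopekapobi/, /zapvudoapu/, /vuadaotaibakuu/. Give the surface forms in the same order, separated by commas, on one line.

naaxiozirofoni, jofexafovi, zapvuzoafu, vuazaosaivaxuu

/naakiodiroponi/: /k/ is a stop between vowels /a/ and /i/, so it spirantizes to the fricative [x]. /d/ is a stop between vowels /o/ and /i/, so it spirantizes to the fricative [z]. /p/ is a stop between vowels /o/ and /o/, so it spirantizes to the fricative [f]. → [naaxiozirofoni].
/jopekapobi/: /p/ is a stop between vowels /o/ and /e/, so it spirantizes to the fricative [f]. /k/ is a stop between vowels /e/ and /a/, so it spirantizes to the fricative [x]. /p/ is a stop between vowels /a/ and /o/, so it spirantizes to the fricative [f]. /b/ is a stop between vowels /o/ and /i/, so it spirantizes to the fricative [v]. → [jofexafovi].
/zapvudoapu/: /d/ is a stop between vowels /u/ and /o/, so it spirantizes to the fricative [z]. /p/ is a stop between vowels /a/ and /u/, so it spirantizes to the fricative [f]. → [zapvuzoafu].
/vuadaotaibakuu/: /d/ is a stop between vowels /a/ and /a/, so it spirantizes to the fricative [z]. /t/ is a stop between vowels /o/ and /a/, so it spirantizes to the fricative [s]. /b/ is a stop between vowels /i/ and /a/, so it spirantizes to the fricative [v]. /k/ is a stop between vowels /a/ and /u/, so it spirantizes to the fricative [x]. → [vuazaosaivaxuu].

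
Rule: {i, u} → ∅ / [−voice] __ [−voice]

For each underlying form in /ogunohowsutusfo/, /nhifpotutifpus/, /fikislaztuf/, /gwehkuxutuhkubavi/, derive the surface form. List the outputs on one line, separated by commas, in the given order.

ogunohowstsfo, nhfpottfps, fkslaztf, gwehkxthkubavi

/ogunohowsutusfo/: /u/ is a high vowel flanked by voiceless consonants /s/ and /t/, so it deletes. /u/ is a high vowel flanked by voiceless consonants /t/ and /s/, so it deletes. → [ogunohowstsfo].
/nhifpotutifpus/: /i/ is a high vowel flanked by voiceless consonants /h/ and /f/, so it deletes. /u/ is a high vowel flanked by voiceless consonants /t/ and /t/, so it deletes. /i/ is a high vowel flanked by voiceless consonants /t/ and /f/, so it deletes. /u/ is a high vowel flanked by voiceless consonants /p/ and /s/, so it deletes. → [nhfpottfps].
/fikislaztuf/: /i/ is a high vowel flanked by voiceless consonants /f/ and /k/, so it deletes. /i/ is a high vowel flanked by voiceless consonants /k/ and /s/, so it deletes. /u/ is a high vowel flanked by voiceless consonants /t/ and /f/, so it deletes. → [fkslaztf].
/gwehkuxutuhkubavi/: /u/ is a high vowel flanked by voiceless consonants /k/ and /x/, so it deletes. /u/ is a high vowel flanked by voiceless consonants /x/ and /t/, so it deletes. /u/ is a high vowel flanked by voiceless consonants /t/ and /h/, so it deletes. → [gwehkxthkubavi].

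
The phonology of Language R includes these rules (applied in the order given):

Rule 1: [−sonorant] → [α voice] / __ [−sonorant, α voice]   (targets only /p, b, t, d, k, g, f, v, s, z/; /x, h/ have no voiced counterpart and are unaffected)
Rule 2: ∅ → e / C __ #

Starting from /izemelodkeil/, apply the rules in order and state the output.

izemelotkeile

Rule 1 (regressive voicing assimilation): /d/ precedes the voiceless obstruent /k/, so it devoices to [t] by assimilation. /izemelodkeil/ → izemelotkeil.
Rule 2 (final e-epenthesis): the form ends in the consonant /l/, so [e] is inserted word-finally. /izemelotkeil/ → izemelotkeile.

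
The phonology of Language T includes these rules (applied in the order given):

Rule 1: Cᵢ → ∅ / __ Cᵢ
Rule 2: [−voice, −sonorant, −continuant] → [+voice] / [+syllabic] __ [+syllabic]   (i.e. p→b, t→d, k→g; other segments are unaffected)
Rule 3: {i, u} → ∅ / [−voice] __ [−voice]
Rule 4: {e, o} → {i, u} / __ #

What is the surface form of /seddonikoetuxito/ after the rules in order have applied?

Rule 1 (degemination): /dd/ is a geminate; the first /d/ deletes. /seddonikoetuxito/ → sedonikoetuxito.
Rule 2 (intervocalic voicing): /k/ is a voiceless stop between vowels /i/ and /o/, so it voices to [g]. /t/ is a voiceless stop between vowels /e/ and /u/, so it voices to [d]. /t/ is a voiceless stop between vowels /i/ and /o/, so it voices to [d]. /sedonikoetuxito/ → sedonigoeduxido.
Rule 3 (high vowel syncope): no segment meets the environment; /sedonigoeduxido/ is unchanged.
Rule 4 (final vowel raising): /o/ is a mid vowel in word-final position, so it raises to [u]. /sedonigoeduxido/ → sedonigoeduxidu.

sedonigoeduxidu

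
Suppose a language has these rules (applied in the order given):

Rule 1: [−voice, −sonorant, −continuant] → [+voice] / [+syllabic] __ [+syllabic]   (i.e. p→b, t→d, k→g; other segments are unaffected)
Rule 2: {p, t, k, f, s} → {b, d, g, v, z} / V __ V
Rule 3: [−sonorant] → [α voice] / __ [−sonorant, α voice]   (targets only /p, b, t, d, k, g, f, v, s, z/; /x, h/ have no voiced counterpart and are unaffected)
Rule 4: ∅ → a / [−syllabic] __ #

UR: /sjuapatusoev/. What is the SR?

sjuabaduzoeva

Rule 1 (intervocalic voicing): /p/ is a voiceless stop between vowels /a/ and /a/, so it voices to [b]. /t/ is a voiceless stop between vowels /a/ and /u/, so it voices to [d]. /sjuapatusoev/ → sjuabadusoev.
Rule 2 (intervocalic voicing): /s/ is a voiceless obstruent between vowels /u/ and /o/, so it voices to [z]. /sjuabadusoev/ → sjuabaduzoev.
Rule 3 (regressive voicing assimilation): no segment meets the environment; /sjuabaduzoev/ is unchanged.
Rule 4 (final a-epenthesis): the form ends in the consonant /v/, so [a] is inserted word-finally. /sjuabaduzoev/ → sjuabaduzoeva.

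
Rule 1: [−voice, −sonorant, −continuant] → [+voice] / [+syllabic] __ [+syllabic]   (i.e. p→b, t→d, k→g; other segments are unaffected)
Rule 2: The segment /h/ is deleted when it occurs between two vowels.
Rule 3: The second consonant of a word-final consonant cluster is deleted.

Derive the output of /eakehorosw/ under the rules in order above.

Rule 1 (intervocalic voicing): /k/ is a voiceless stop between vowels /a/ and /e/, so it voices to [g]. /eakehorosw/ → eagehorosw.
Rule 2 (intervocalic h-deletion): /h/ occurs between vowels /e/ and /o/, so it deletes. /eagehorosw/ → eageorosw.
Rule 3 (final cluster simplification): /w/ is the second consonant of a word-final cluster /sw/, so it deletes. /eageorosw/ → eageoros.

eageoros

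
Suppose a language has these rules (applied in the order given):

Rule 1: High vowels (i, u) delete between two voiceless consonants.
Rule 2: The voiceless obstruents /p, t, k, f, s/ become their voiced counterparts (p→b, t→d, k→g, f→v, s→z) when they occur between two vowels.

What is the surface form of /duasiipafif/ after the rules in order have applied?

duaziibaff

Rule 1 (high vowel syncope): /i/ is a high vowel flanked by voiceless consonants /f/ and /f/, so it deletes. /duasiipafif/ → duasiipaff.
Rule 2 (intervocalic voicing): /s/ is a voiceless obstruent between vowels /a/ and /i/, so it voices to [z]. /p/ is a voiceless obstruent between vowels /i/ and /a/, so it voices to [b]. /duasiipaff/ → duaziibaff.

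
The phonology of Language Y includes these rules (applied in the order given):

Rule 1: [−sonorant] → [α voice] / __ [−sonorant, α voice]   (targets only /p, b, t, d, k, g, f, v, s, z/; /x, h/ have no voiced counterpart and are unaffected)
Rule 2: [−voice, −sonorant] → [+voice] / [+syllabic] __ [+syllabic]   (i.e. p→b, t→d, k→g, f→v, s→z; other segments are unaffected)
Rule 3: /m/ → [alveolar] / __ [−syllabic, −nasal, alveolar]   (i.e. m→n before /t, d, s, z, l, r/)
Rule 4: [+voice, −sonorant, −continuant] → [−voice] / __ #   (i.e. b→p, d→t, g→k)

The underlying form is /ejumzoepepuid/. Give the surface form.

Rule 1 (regressive voicing assimilation): no segment meets the environment; /ejumzoepepuid/ is unchanged.
Rule 2 (intervocalic voicing): /p/ is a voiceless obstruent between vowels /e/ and /e/, so it voices to [b]. /p/ is a voiceless obstruent between vowels /e/ and /u/, so it voices to [b]. /ejumzoepepuid/ → ejumzoebebuid.
Rule 3 (nasal place assimilation): /m/ precedes the alveolar consonant /z/, so it assimilates in place to [n]. /ejumzoebebuid/ → ejunzoebebuid.
Rule 4 (final devoicing): /d/ is a voiced stop in word-final position, so it devoices to [t]. /ejunzoebebuid/ → ejunzoebebuit.

ejunzoebebuit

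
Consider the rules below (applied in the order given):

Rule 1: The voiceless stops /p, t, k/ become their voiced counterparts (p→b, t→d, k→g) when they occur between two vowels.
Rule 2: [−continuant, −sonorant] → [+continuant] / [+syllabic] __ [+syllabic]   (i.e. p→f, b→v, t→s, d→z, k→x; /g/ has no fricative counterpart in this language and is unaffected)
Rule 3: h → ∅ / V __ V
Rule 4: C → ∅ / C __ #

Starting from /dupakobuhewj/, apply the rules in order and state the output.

duvagovuew

Rule 1 (intervocalic voicing): /p/ is a voiceless stop between vowels /u/ and /a/, so it voices to [b]. /k/ is a voiceless stop between vowels /a/ and /o/, so it voices to [g]. /dupakobuhewj/ → dubagobuhewj.
Rule 2 (intervocalic spirantization): /b/ is a stop between vowels /u/ and /a/, so it spirantizes to the fricative [v]. /b/ is a stop between vowels /o/ and /u/, so it spirantizes to the fricative [v]. /dubagobuhewj/ → duvagovuhewj.
Rule 3 (intervocalic h-deletion): /h/ occurs between vowels /u/ and /e/, so it deletes. /duvagovuhewj/ → duvagovuewj.
Rule 4 (final cluster simplification): /j/ is the second consonant of a word-final cluster /wj/, so it deletes. /duvagovuewj/ → duvagovuew.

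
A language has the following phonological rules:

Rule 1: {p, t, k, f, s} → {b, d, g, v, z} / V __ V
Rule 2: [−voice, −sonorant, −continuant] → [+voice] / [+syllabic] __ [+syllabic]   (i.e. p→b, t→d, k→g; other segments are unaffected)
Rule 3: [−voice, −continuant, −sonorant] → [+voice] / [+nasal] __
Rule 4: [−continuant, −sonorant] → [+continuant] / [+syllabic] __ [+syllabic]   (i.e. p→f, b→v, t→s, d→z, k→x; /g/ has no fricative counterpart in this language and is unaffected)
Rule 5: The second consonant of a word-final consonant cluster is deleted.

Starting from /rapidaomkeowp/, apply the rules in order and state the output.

Rule 1 (intervocalic voicing): /p/ is a voiceless obstruent between vowels /a/ and /i/, so it voices to [b]. /rapidaomkeowp/ → rabidaomkeowp.
Rule 2 (intervocalic voicing): no segment meets the environment; /rabidaomkeowp/ is unchanged.
Rule 3 (post-nasal voicing): /k/ is a voiceless stop immediately after the nasal /m/, so it voices to [g]. /rabidaomkeowp/ → rabidaomgeowp.
Rule 4 (intervocalic spirantization): /b/ is a stop between vowels /a/ and /i/, so it spirantizes to the fricative [v]. /d/ is a stop between vowels /i/ and /a/, so it spirantizes to the fricative [z]. /rabidaomgeowp/ → ravizaomgeowp.
Rule 5 (final cluster simplification): /p/ is the second consonant of a word-final cluster /wp/, so it deletes. /ravizaomgeowp/ → ravizaomgeow.

ravizaomgeow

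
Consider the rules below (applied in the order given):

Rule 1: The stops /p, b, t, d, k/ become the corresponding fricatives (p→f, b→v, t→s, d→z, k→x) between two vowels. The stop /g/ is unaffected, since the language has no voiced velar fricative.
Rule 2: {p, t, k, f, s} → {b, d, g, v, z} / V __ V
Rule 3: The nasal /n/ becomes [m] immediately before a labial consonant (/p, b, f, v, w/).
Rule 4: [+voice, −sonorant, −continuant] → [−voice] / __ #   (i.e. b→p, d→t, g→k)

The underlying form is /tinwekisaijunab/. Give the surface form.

timwexizaijunap

Rule 1 (intervocalic spirantization): /k/ is a stop between vowels /e/ and /i/, so it spirantizes to the fricative [x]. /tinwekisaijunab/ → tinwexisaijunab.
Rule 2 (intervocalic voicing): /s/ is a voiceless obstruent between vowels /i/ and /a/, so it voices to [z]. /tinwexisaijunab/ → tinwexizaijunab.
Rule 3 (nasal place assimilation): /n/ precedes the labial consonant /w/, so it assimilates in place to [m]. /tinwexizaijunab/ → timwexizaijunab.
Rule 4 (final devoicing): /b/ is a voiced stop in word-final position, so it devoices to [p]. /timwexizaijunab/ → timwexizaijunap.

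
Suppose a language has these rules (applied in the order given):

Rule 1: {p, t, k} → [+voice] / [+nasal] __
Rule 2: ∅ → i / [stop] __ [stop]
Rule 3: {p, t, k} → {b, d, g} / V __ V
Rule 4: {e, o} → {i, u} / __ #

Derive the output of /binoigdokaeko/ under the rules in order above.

Rule 1 (post-nasal voicing): no segment meets the environment; /binoigdokaeko/ is unchanged.
Rule 2 (stop-cluster i-epenthesis): /g/ and /d/ form a stop–stop cluster, so [i] is inserted between them. /binoigdokaeko/ → binoigidokaeko.
Rule 3 (intervocalic voicing): /k/ is a voiceless stop between vowels /o/ and /a/, so it voices to [g]. /k/ is a voiceless stop between vowels /e/ and /o/, so it voices to [g]. /binoigidokaeko/ → binoigidogaego.
Rule 4 (final vowel raising): /o/ is a mid vowel in word-final position, so it raises to [u]. /binoigidogaego/ → binoigidogaegu.

binoigidogaegu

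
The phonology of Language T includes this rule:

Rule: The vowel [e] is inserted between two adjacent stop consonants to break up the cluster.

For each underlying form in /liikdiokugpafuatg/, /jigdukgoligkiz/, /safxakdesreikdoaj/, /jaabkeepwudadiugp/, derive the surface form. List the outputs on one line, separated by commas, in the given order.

/liikdiokugpafuatg/: /k/ and /d/ form a stop–stop cluster, so [e] is inserted between them. /g/ and /p/ form a stop–stop cluster, so [e] is inserted between them. /t/ and /g/ form a stop–stop cluster, so [e] is inserted between them. → [liikediokugepafuateg].
/jigdukgoligkiz/: /g/ and /d/ form a stop–stop cluster, so [e] is inserted between them. /k/ and /g/ form a stop–stop cluster, so [e] is inserted between them. /g/ and /k/ form a stop–stop cluster, so [e] is inserted between them. → [jigedukegoligekiz].
/safxakdesreikdoaj/: /k/ and /d/ form a stop–stop cluster, so [e] is inserted between them. /k/ and /d/ form a stop–stop cluster, so [e] is inserted between them. → [safxakedesreikedoaj].
/jaabkeepwudadiugp/: /b/ and /k/ form a stop–stop cluster, so [e] is inserted between them. /g/ and /p/ form a stop–stop cluster, so [e] is inserted between them. → [jaabekeepwudadiugep].

liikediokugepafuateg, jigedukegoligekiz, safxakedesreikedoaj, jaabekeepwudadiugep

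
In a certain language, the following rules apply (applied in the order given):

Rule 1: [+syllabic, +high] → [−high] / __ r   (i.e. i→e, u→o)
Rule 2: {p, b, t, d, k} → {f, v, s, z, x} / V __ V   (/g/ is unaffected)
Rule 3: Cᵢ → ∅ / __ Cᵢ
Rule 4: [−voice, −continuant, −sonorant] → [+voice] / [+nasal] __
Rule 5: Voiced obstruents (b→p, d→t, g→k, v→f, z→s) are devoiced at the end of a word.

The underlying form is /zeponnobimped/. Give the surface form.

Rule 1 (pre-rhotic lowering): no segment meets the environment; /zeponnobimped/ is unchanged.
Rule 2 (intervocalic spirantization): /p/ is a stop between vowels /e/ and /o/, so it spirantizes to the fricative [f]. /b/ is a stop between vowels /o/ and /i/, so it spirantizes to the fricative [v]. /zeponnobimped/ → zefonnovimped.
Rule 3 (degemination): /nn/ is a geminate; the first /n/ deletes. /zefonnovimped/ → zefonovimped.
Rule 4 (post-nasal voicing): /p/ is a voiceless stop immediately after the nasal /m/, so it voices to [b]. /zefonovimped/ → zefonovimbed.
Rule 5 (final devoicing): /d/ is a voiced obstruent in word-final position, so it devoices to [t]. /zefonovimbed/ → zefonovimbet.

zefonovimbet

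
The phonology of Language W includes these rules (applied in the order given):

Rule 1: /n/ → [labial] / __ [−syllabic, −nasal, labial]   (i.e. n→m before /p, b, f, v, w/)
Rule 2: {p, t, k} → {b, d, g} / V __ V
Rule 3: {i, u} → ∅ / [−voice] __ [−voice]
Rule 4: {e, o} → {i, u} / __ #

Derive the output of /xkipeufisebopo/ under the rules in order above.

xkibeufsebobu

Rule 1 (nasal place assimilation): no segment meets the environment; /xkipeufisebopo/ is unchanged.
Rule 2 (intervocalic voicing): /p/ is a voiceless stop between vowels /i/ and /e/, so it voices to [b]. /p/ is a voiceless stop between vowels /o/ and /o/, so it voices to [b]. /xkipeufisebopo/ → xkibeufisebobo.
Rule 3 (high vowel syncope): /i/ is a high vowel flanked by voiceless consonants /f/ and /s/, so it deletes. /xkibeufisebobo/ → xkibeufsebobo.
Rule 4 (final vowel raising): /o/ is a mid vowel in word-final position, so it raises to [u]. /xkibeufsebobo/ → xkibeufsebobu.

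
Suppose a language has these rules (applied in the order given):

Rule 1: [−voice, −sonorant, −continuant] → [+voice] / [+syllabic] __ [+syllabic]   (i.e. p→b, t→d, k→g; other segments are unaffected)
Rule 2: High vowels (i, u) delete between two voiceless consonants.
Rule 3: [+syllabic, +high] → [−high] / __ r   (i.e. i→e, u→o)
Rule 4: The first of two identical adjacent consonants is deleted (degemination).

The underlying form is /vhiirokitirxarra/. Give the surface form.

Rule 1 (intervocalic voicing): /k/ is a voiceless stop between vowels /o/ and /i/, so it voices to [g]. /t/ is a voiceless stop between vowels /i/ and /i/, so it voices to [d]. /vhiirokitirxarra/ → vhiirogidirxarra.
Rule 2 (high vowel syncope): no segment meets the environment; /vhiirogidirxarra/ is unchanged.
Rule 3 (pre-rhotic lowering): /i/ is a high vowel immediately before /r/, so it lowers to [e]. /i/ is a high vowel immediately before /r/, so it lowers to [e]. /vhiirogidirxarra/ → vhierogiderxarra.
Rule 4 (degemination): /rr/ is a geminate; the first /r/ deletes. /vhierogiderxarra/ → vhierogiderxara.

vhierogiderxara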